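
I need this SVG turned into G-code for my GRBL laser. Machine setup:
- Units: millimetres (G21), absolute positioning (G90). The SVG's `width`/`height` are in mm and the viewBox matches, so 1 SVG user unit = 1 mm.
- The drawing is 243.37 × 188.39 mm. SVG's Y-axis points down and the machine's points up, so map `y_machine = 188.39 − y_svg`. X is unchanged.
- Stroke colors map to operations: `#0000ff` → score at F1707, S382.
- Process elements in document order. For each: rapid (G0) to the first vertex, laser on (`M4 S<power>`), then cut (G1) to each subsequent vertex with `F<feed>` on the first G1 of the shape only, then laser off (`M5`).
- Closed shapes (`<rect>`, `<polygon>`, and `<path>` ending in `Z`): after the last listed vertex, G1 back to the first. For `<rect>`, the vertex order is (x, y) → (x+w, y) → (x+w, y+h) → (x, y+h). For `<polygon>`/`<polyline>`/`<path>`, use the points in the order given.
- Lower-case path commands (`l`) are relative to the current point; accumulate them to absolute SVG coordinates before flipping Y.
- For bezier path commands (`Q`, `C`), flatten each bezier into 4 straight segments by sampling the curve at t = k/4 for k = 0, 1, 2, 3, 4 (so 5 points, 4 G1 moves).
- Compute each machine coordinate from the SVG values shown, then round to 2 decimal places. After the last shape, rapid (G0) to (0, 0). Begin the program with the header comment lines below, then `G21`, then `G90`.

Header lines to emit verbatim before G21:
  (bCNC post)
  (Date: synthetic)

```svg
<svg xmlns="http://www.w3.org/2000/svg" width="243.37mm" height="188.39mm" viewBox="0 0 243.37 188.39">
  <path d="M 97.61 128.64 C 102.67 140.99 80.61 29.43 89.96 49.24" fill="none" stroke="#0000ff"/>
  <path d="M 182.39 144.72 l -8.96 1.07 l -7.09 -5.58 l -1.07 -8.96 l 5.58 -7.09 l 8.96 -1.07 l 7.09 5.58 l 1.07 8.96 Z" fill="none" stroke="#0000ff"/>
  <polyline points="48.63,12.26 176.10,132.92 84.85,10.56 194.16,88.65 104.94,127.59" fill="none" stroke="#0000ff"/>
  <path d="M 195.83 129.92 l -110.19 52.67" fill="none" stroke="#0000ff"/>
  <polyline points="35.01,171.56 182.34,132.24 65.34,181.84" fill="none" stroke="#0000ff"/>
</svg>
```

(bCNC post)
(Date: synthetic)
G21
G90
G0 X97.61 Y59.75
M4 S382
G1 X97.23 Y69.73 F1707
G1 X92.18 Y102.25
G1 X87.92 Y133.36
G1 X89.96 Y139.15
M5
G0 X182.39 Y43.67
M4 S382
G1 X173.43 Y42.60 F1707
G1 X166.34 Y48.18
G1 X165.27 Y57.14
G1 X170.85 Y64.23
G1 X179.81 Y65.30
G1 X186.90 Y59.72
G1 X187.97 Y50.76
G1 X182.39 Y43.67
M5
G0 X48.63 Y176.13
M4 S382
G1 X176.10 Y55.47 F1707
G1 X84.85 Y177.83
G1 X194.16 Y99.74
G1 X104.94 Y60.80
M5
G0 X195.83 Y58.47
M4 S382
G1 X85.64 Y5.80 F1707
M5
G0 X35.01 Y16.83
M4 S382
G1 X182.34 Y56.15 F1707
G1 X65.34 Y6.55
M5
G0 X0.00 Y0.00

viewBox `0 0 243.37 188.39` with mm width/height → 1 unit = 1 mm. Flip: y_m = 188.39 − y_svg.

**Shape 1** — `<path>` cubic bezier, stroke `#0000ff` → score (S382, F1707). Control points (SVG): P0=(97.61,128.64), P1=(102.67,140.99), P2=(80.61,29.43), P3=(89.96,49.24); sampled at t=k/4. Machine vertices: (97.61,59.75) → (97.23,69.73) → (92.18,102.25) → (87.92,133.36) → (89.96,139.15). Open path.

**Shape 2** — `<path>` regular polygon, stroke `#0000ff` → score (S382, F1707). Machine vertices: (182.39,43.67) → (173.43,42.60) → (166.34,48.18) → (165.27,57.14) → (170.85,64.23) → (179.81,65.30) → (186.90,59.72) → (187.97,50.76) → (182.39,43.67). Closed: final G1 returns to the first vertex.

**Shape 3** — `<polyline>` open polyline, stroke `#0000ff` → score (S382, F1707). Machine vertices: (48.63,176.13) → (176.10,55.47) → (84.85,177.83) → (194.16,99.74) → (104.94,60.80). Open path.

**Shape 4** — `<path>` line segment, stroke `#0000ff` → score (S382, F1707). Machine vertices: (195.83,58.47) → (85.64,5.80). Open path.

**Shape 5** — `<polyline>` open polyline, stroke `#0000ff` → score (S382, F1707). Machine vertices: (35.01,16.83) → (182.34,56.15) → (65.34,6.55). Open path.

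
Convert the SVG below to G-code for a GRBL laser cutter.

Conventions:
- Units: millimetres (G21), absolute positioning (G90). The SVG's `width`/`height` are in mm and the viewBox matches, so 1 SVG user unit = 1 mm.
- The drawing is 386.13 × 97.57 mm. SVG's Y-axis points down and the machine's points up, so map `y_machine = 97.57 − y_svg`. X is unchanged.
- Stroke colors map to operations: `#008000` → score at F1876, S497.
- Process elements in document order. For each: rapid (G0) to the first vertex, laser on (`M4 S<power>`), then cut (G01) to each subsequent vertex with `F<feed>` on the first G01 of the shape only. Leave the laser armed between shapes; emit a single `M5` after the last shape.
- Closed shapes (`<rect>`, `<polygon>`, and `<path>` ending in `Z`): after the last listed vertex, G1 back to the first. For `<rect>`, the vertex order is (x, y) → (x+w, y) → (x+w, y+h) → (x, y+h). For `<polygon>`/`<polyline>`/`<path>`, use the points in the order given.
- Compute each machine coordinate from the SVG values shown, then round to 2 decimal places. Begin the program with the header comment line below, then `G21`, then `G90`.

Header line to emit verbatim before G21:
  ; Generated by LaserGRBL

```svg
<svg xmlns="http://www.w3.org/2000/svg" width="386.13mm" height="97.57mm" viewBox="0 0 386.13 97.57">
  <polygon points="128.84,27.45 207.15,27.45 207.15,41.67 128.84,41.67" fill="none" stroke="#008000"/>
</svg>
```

; Generated by LaserGRBL
G21
G90
G0 X128.84 Y70.12
M4 S497
G01 X207.15 Y70.12 F1876
G01 X207.15 Y55.90
G01 X128.84 Y55.90
G01 X128.84 Y70.12
M5

Since the viewBox matches the mm dimensions, user units are millimetres directly. The only transform is the Y-flip y_m = 97.57 − y_svg.

Shape 1 is a rectangle drawn with `<polygon>`. Its stroke #008000 means score at S497, F1876. After flipping Y the toolpath is (128.84,70.12) → (207.15,70.12) → (207.15,55.90) → (128.84,55.90) → (128.84,70.12), returning to the start.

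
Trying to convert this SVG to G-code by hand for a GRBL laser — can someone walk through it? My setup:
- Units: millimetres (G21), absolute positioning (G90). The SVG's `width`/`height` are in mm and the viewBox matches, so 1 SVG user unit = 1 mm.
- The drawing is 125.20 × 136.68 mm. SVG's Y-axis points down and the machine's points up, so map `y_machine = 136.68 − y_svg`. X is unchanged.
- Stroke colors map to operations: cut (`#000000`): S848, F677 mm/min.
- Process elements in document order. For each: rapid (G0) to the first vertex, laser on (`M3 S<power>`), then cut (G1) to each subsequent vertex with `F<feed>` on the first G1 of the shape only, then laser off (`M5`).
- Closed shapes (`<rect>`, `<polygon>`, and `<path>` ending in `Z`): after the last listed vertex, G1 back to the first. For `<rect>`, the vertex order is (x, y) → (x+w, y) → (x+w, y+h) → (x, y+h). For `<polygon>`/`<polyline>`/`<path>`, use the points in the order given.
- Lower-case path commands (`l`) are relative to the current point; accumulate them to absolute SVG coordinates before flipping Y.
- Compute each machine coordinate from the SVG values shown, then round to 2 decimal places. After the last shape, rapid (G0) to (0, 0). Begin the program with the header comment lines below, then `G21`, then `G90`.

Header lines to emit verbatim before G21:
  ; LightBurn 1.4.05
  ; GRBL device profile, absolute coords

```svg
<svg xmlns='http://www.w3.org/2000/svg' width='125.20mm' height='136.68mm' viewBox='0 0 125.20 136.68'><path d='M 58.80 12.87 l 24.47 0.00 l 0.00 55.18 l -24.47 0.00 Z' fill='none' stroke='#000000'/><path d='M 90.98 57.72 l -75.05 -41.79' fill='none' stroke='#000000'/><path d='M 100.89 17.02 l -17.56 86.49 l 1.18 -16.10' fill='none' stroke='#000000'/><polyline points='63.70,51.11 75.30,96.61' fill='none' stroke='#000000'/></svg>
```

1 u = 1 mm; y_m = 136.68 − y.

[1] `<path>` rectangle, #000000→cut S848 F677: (58.80,123.81) → (83.27,123.81) → (83.27,68.63) → (58.80,68.63) → (58.80,123.81) (closed)

[2] `<path>` line segment, #000000→cut S848 F677: (90.98,78.96) → (15.93,120.75)

[3] `<path>` open polyline, #000000→cut S848 F677: (100.89,119.66) → (83.33,33.17) → (84.51,49.27)

[4] `<polyline>` line segment, #000000→cut S848 F677: (63.70,85.57) → (75.30,40.07)

; LightBurn 1.4.05
; GRBL device profile, absolute coords
G21
G90
G0 X58.80 Y123.81
M3 S848
G1 X83.27 Y123.81 F677
G1 X83.27 Y68.63
G1 X58.80 Y68.63
G1 X58.80 Y123.81
M5
G0 X90.98 Y78.96
M3 S848
G1 X15.93 Y120.75 F677
M5
G0 X100.89 Y119.66
M3 S848
G1 X83.33 Y33.17 F677
G1 X84.51 Y49.27
M5
G0 X63.70 Y85.57
M3 S848
G1 X75.30 Y40.07 F677
M5
G0 X0.00 Y0.00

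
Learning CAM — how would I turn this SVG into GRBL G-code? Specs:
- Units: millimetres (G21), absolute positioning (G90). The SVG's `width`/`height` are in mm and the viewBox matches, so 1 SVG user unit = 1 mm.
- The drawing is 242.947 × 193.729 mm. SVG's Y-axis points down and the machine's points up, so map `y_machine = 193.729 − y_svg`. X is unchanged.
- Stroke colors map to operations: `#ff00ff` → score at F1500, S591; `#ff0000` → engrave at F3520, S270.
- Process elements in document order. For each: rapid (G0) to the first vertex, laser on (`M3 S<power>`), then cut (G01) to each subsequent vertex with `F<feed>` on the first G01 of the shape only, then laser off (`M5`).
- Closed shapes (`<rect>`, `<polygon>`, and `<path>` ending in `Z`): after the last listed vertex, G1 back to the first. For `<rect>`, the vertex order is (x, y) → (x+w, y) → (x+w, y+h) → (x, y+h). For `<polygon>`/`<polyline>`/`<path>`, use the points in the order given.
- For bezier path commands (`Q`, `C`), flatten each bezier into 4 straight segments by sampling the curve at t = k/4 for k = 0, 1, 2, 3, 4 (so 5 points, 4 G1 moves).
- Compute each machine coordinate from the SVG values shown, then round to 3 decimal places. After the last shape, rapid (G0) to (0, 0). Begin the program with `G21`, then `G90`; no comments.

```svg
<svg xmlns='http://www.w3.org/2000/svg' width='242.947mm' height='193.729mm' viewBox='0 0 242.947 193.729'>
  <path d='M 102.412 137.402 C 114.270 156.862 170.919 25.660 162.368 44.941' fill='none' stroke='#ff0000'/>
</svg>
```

G21
G90
G0 X102.412 Y56.327
M3 S270
G01 X117.985 Y65.276 F3520
G01 X140.043 Y102.490
G01 X158.275 Y139.739
G01 X162.368 Y148.788
M5
G0 X0.000 Y0.000

viewBox `0 0 242.947 193.729` with mm width/height → 1 unit = 1 mm. Flip: y_m = 193.729 − y_svg.

**Shape 1** — `<path>` cubic bezier, stroke `#ff0000` → engrave (S270, F3520). Control points (SVG): P0=(102.412,137.402), P1=(114.270,156.862), P2=(170.919,25.660), P3=(162.368,44.941); sampled at t=k/4. Machine vertices: (102.412,56.327) → (117.985,65.276) → (140.043,102.490) → (158.275,139.739) → (162.368,148.788). Open path.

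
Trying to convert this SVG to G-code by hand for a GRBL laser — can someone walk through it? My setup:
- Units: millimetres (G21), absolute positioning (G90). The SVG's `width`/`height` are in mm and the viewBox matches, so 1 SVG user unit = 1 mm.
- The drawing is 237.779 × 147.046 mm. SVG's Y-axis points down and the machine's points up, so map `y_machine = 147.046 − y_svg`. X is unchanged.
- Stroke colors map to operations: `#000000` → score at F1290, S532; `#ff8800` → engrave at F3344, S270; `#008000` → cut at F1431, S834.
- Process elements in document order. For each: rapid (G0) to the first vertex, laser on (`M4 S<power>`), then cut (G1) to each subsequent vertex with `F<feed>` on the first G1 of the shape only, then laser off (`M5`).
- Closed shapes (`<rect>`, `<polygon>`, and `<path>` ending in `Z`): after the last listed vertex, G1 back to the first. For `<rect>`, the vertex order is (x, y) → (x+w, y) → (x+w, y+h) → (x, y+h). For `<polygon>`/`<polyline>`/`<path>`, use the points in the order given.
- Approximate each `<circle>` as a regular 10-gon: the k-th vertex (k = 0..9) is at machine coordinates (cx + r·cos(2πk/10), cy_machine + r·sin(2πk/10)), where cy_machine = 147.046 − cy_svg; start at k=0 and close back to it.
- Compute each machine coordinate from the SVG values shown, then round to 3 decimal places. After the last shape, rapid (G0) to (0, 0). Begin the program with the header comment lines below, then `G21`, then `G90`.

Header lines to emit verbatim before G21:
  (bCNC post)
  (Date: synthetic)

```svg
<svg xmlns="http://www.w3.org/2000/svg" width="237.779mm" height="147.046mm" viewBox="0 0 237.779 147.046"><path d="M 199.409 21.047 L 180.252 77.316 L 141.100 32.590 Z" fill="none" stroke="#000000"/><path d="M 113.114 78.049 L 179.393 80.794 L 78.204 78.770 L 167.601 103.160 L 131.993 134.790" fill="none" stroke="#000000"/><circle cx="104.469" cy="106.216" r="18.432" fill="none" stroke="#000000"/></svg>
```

viewBox `0 0 237.779 147.046` with mm width/height → 1 unit = 1 mm. Flip: y_m = 147.046 − y_svg.

**Shape 1** — `<path>` regular polygon, stroke `#000000` → score (S532, F1290). Machine vertices: (199.409,125.999) → (180.252,69.730) → (141.100,114.456) → (199.409,125.999). Closed: final G1 returns to the first vertex.

**Shape 2** — `<path>` open polyline, stroke `#000000` → score (S532, F1290). Machine vertices: (113.114,68.997) → (179.393,66.252) → (78.204,68.276) → (167.601,43.886) → (131.993,12.256). Open path.

**Shape 3** — `<circle>` circle, stroke `#000000` → score (S532, F1290). Machine vertices: (122.901,40.830) → (119.381,51.664) → (110.165,58.360) → (98.773,58.360) → (89.557,51.664) → (86.037,40.830) → (89.557,29.996) → (98.773,23.300) → (110.165,23.300) → (119.381,29.996) → (122.901,40.830). Closed: final G1 returns to the first vertex.

(bCNC post)
(Date: synthetic)
G21
G90
G0 X199.409 Y125.999
M4 S532
G1 X180.252 Y69.730 F1290
G1 X141.100 Y114.456
G1 X199.409 Y125.999
M5
G0 X113.114 Y68.997
M4 S532
G1 X179.393 Y66.252 F1290
G1 X78.204 Y68.276
G1 X167.601 Y43.886
G1 X131.993 Y12.256
M5
G0 X122.901 Y40.830
M4 S532
G1 X119.381 Y51.664 F1290
G1 X110.165 Y58.360
G1 X98.773 Y58.360
G1 X89.557 Y51.664
G1 X86.037 Y40.830
G1 X89.557 Y29.996
G1 X98.773 Y23.300
G1 X110.165 Y23.300
G1 X119.381 Y29.996
G1 X122.901 Y40.830
M5
G0 X0.000 Y0.000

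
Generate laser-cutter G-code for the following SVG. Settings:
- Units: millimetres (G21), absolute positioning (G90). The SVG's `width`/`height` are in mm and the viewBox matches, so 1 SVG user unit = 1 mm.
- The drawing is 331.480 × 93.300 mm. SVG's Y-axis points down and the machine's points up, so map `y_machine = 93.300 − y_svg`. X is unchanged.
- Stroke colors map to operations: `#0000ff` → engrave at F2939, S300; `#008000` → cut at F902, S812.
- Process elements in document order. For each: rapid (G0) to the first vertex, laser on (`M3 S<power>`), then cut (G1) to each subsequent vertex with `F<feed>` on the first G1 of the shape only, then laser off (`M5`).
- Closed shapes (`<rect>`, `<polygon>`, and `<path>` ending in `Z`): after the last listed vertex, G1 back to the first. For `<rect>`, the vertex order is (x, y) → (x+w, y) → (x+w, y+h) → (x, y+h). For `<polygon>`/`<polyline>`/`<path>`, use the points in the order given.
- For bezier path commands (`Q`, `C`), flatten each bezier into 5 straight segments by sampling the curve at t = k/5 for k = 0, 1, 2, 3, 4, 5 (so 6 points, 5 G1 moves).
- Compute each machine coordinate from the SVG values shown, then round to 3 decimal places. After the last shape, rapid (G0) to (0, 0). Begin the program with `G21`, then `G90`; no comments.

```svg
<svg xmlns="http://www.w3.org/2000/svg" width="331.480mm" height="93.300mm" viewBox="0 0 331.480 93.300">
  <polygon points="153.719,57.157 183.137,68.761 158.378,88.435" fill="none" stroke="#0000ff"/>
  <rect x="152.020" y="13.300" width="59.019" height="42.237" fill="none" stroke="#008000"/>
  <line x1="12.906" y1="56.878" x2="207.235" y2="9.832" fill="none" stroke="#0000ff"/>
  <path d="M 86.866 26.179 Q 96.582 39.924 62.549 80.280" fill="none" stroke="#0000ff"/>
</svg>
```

1 u = 1 mm; y_m = 93.300 − y.

[1] `<polygon>` regular polygon, #0000ff→engrave S300 F2939: (153.719,36.143) → (183.137,24.539) → (158.378,4.865) → (153.719,36.143) (closed)

[2] `<rect>` rectangle, #008000→cut S812 F902: (152.020,80.000) → (211.039,80.000) → (211.039,37.763) → (152.020,37.763) → (152.020,80.000) (closed)

[3] `<line>` line segment, #0000ff→engrave S300 F2939: (12.906,36.422) → (207.235,83.468)

[4] `<path>` quadratic bezier, #0000ff→engrave S300 F2939: (86.866,67.121) → (89.002,60.559) → (87.639,51.867) → (82.776,41.047) → (74.412,28.098) → (62.549,13.020)

G21
G90
G0 X153.719 Y36.143
M3 S300
G1 X183.137 Y24.539 F2939
G1 X158.378 Y4.865
G1 X153.719 Y36.143
M5
G0 X152.020 Y80.000
M3 S812
G1 X211.039 Y80.000 F902
G1 X211.039 Y37.763
G1 X152.020 Y37.763
G1 X152.020 Y80.000
M5
G0 X12.906 Y36.422
M3 S300
G1 X207.235 Y83.468 F2939
M5
G0 X86.866 Y67.121
M3 S300
G1 X89.002 Y60.559 F2939
G1 X87.639 Y51.867
G1 X82.776 Y41.047
G1 X74.412 Y28.098
G1 X62.549 Y13.020
M5
G0 X0.000 Y0.000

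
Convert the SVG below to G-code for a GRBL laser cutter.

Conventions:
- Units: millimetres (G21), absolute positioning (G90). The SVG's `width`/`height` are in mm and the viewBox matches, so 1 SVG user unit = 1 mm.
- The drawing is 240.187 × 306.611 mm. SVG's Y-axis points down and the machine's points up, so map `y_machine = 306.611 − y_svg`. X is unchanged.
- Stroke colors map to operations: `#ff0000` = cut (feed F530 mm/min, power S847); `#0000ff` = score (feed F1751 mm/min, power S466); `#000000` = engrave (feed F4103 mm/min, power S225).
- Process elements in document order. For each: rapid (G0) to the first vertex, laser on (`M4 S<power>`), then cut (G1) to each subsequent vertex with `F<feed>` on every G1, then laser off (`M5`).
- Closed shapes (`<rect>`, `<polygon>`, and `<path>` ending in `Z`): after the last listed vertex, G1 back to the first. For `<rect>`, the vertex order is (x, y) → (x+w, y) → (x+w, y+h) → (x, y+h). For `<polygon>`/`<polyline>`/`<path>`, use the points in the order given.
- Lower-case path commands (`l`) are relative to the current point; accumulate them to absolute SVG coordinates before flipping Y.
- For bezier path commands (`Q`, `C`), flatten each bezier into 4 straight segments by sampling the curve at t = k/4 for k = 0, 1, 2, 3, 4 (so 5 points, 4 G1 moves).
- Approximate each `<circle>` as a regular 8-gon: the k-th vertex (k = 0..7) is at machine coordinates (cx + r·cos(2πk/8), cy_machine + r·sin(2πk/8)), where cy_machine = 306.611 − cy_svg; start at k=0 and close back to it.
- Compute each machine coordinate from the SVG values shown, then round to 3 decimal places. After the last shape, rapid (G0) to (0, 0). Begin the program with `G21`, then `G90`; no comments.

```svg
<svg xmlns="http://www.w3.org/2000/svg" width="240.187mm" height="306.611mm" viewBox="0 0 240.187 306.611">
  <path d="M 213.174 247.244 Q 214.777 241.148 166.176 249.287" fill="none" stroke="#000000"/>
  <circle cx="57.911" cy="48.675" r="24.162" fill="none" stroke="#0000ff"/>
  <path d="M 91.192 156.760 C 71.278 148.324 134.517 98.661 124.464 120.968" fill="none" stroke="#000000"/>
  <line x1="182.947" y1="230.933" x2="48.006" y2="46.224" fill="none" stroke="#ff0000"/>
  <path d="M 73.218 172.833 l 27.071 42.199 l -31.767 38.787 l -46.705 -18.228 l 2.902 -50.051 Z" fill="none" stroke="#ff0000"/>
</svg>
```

G21
G90
G0 X213.174 Y59.367
M4 S225
G1 X210.838 Y61.525 F4103
G1 X202.226 Y61.904 F4103
G1 X187.339 Y60.504 F4103
G1 X166.176 Y57.324 F4103
M5
G0 X82.073 Y257.936
M4 S466
G1 X74.996 Y275.021 F1751
G1 X57.911 Y282.098 F1751
G1 X40.826 Y275.021 F1751
G1 X33.749 Y257.936 F1751
G1 X40.826 Y240.851 F1751
G1 X57.911 Y233.774 F1751
G1 X74.996 Y240.851 F1751
G1 X82.073 Y257.936 F1751
M5
G0 X91.192 Y149.851
M4 S225
G1 X89.403 Y162.139 F4103
G1 X104.130 Y179.276 F4103
G1 X120.706 Y190.648 F4103
G1 X124.464 Y185.643 F4103
M5
G0 X182.947 Y75.678
M4 S847
G1 X48.006 Y260.387 F530
M5
G0 X73.218 Y133.778
M4 S847
G1 X100.289 Y91.579 F530
G1 X68.522 Y52.792 F530
G1 X21.817 Y71.020 F530
G1 X24.719 Y121.071 F530
G1 X73.218 Y133.778 F530
M5
G0 X0.000 Y0.000

1 u = 1 mm; y_m = 306.611 − y.

[1] `<path>` quadratic bezier, #000000→engrave S225 F4103: (213.174,59.367) → (210.838,61.525) → (202.226,61.904) → (187.339,60.504) → (166.176,57.324)

[2] `<circle>` circle, #0000ff→score S466 F1751: (82.073,257.936) → (74.996,275.021) → (57.911,282.098) → (40.826,275.021) → (33.749,257.936) → (40.826,240.851) → (57.911,233.774) → (74.996,240.851) → (82.073,257.936) (closed)

[3] `<path>` cubic bezier, #000000→engrave S225 F4103: (91.192,149.851) → (89.403,162.139) → (104.130,179.276) → (120.706,190.648) → (124.464,185.643)

[4] `<line>` line segment, #ff0000→cut S847 F530: (182.947,75.678) → (48.006,260.387)

[5] `<path>` regular polygon, #ff0000→cut S847 F530: (73.218,133.778) → (100.289,91.579) → (68.522,52.792) → (21.817,71.020) → (24.719,121.071) → (73.218,133.778) (closed)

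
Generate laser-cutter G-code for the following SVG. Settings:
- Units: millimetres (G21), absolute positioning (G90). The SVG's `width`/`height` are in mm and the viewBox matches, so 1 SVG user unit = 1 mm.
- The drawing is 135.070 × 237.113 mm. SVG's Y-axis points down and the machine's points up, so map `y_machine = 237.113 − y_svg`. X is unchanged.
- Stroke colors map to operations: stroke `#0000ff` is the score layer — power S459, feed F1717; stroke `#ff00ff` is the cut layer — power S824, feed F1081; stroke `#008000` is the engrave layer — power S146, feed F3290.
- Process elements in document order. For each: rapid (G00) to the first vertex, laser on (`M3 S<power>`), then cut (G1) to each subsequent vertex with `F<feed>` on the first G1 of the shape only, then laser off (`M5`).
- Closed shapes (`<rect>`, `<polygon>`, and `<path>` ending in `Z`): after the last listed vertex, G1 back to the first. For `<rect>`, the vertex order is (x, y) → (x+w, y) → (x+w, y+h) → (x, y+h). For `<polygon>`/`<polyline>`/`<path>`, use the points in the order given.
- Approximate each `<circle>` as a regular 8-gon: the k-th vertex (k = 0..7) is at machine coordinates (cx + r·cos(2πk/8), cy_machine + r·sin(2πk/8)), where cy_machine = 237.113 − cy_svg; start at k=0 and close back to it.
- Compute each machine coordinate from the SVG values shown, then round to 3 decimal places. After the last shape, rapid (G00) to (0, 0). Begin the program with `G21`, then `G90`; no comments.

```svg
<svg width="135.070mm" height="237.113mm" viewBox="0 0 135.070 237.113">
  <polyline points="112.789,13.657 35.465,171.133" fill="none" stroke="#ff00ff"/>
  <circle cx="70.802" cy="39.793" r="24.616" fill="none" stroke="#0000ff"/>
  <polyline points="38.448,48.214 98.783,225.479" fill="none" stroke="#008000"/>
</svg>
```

G21
G90
G00 X112.789 Y223.456
M3 S824
G1 X35.465 Y65.980 F1081
M5
G00 X95.418 Y197.320
M3 S459
G1 X88.208 Y214.726 F1717
G1 X70.802 Y221.936
G1 X53.396 Y214.726
G1 X46.186 Y197.320
G1 X53.396 Y179.914
G1 X70.802 Y172.704
G1 X88.208 Y179.914
G1 X95.418 Y197.320
M5
G00 X38.448 Y188.899
M3 S146
G1 X98.783 Y11.634 F3290
M5
G00 X0.000 Y0.000

viewBox `0 0 135.070 237.113` with mm width/height → 1 unit = 1 mm. Flip: y_m = 237.113 − y_svg.

**Shape 1** — `<polyline>` line segment, stroke `#ff00ff` → cut (S824, F1081). Machine vertices: (112.789,223.456) → (35.465,65.980). Open path.

**Shape 2** — `<circle>` circle, stroke `#0000ff` → score (S459, F1717). Machine vertices: (95.418,197.320) → (88.208,214.726) → (70.802,221.936) → (53.396,214.726) → (46.186,197.320) → (53.396,179.914) → (70.802,172.704) → (88.208,179.914) → (95.418,197.320). Closed: final G1 returns to the first vertex.

**Shape 3** — `<polyline>` line segment, stroke `#008000` → engrave (S146, F3290). Machine vertices: (38.448,188.899) → (98.783,11.634). Open path.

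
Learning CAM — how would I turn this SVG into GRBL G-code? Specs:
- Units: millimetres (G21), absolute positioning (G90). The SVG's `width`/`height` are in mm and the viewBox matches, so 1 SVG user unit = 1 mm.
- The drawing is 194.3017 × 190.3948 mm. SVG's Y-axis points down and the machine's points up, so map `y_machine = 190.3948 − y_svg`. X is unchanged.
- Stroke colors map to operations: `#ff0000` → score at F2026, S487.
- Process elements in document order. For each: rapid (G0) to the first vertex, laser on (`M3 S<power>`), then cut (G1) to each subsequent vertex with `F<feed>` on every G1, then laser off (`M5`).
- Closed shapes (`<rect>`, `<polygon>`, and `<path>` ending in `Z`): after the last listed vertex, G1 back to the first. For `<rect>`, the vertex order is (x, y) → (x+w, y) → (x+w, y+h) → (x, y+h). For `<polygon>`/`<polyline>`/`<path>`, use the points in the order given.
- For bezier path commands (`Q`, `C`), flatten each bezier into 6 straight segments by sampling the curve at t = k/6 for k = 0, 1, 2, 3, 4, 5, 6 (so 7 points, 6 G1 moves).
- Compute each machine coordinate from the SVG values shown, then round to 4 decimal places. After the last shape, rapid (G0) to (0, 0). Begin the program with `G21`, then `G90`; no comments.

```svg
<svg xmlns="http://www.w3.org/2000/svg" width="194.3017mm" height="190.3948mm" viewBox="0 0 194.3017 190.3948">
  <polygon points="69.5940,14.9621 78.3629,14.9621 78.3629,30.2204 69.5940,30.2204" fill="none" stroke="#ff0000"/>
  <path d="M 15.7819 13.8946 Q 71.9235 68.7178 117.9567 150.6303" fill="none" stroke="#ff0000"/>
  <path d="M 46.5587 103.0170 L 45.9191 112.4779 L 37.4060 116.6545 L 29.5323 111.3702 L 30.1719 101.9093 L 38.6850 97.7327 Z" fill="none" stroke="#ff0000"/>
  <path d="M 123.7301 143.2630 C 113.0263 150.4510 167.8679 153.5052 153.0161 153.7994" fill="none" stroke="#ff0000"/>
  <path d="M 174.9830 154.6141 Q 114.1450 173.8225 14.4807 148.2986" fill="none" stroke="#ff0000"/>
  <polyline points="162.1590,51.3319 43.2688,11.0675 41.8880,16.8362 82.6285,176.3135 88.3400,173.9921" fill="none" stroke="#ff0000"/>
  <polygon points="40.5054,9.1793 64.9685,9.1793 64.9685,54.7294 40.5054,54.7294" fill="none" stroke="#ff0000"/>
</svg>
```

G21
G90
G0 X69.5940 Y175.4327
M3 S487
G1 X78.3629 Y175.4327 F2026
G1 X78.3629 Y160.1744 F2026
G1 X69.5940 Y160.1744 F2026
G1 X69.5940 Y175.4327 F2026
M5
G0 X15.7819 Y176.5002
M3 S487
G1 X34.2150 Y157.4733 F2026
G1 X52.0865 Y136.9415 F2026
G1 X69.3964 Y114.9047 F2026
G1 X86.1447 Y91.3629 F2026
G1 X102.3315 Y66.3162 F2026
G1 X117.9567 Y39.7645 F2026
M5
G0 X46.5587 Y87.3778
M3 S487
G1 X45.9191 Y77.9169 F2026
G1 X37.4060 Y73.7403 F2026
G1 X29.5323 Y79.0246 F2026
G1 X30.1719 Y88.4855 F2026
G1 X38.6850 Y92.6621 F2026
G1 X46.5587 Y87.3778 F2026
M5
G0 X123.7301 Y47.1318
M3 S487
G1 X123.2142 Y43.8759 F2026
G1 X129.8659 Y41.2709 F2026
G1 X139.9286 Y39.2784 F2026
G1 X149.6456 Y37.8605 F2026
G1 X155.2603 Y36.9789 F2026
G1 X153.0161 Y36.5954 F2026
M5
G0 X174.9830 Y35.7807
M3 S487
G1 X153.6252 Y30.6205 F2026
G1 X130.1103 Y27.9454 F2026
G1 X104.4384 Y27.7554 F2026
G1 X76.6095 Y30.0505 F2026
G1 X46.6236 Y34.8308 F2026
G1 X14.4807 Y42.0962 F2026
M5
G0 X162.1590 Y139.0629
M3 S487
G1 X43.2688 Y179.3273 F2026
G1 X41.8880 Y173.5586 F2026
G1 X82.6285 Y14.0813 F2026
G1 X88.3400 Y16.4027 F2026
M5
G0 X40.5054 Y181.2155
M3 S487
G1 X64.9685 Y181.2155 F2026
G1 X64.9685 Y135.6654 F2026
G1 X40.5054 Y135.6654 F2026
G1 X40.5054 Y181.2155 F2026
M5
G0 X0.0000 Y0.0000

Since the viewBox matches the mm dimensions, user units are millimetres directly. The only transform is the Y-flip y_m = 190.3948 − y_svg.

Shape 1 is a rectangle drawn with `<polygon>`. Its stroke #ff0000 means score at S487, F2026. After flipping Y the toolpath is (69.5940,175.4327) → (78.3629,175.4327) → (78.3629,160.1744) → (69.5940,160.1744) → (69.5940,175.4327), returning to the start.

Shape 2 is a quadratic bezier drawn with `<path>`. Its stroke #ff0000 means score at S487, F2026. After flipping Y the toolpath is (15.7819,176.5002) → (34.2150,157.4733) → (52.0865,136.9415) → (69.3964,114.9047) → (86.1447,91.3629) → (102.3315,66.3162) → (117.9567,39.7645).

Shape 3 is a regular polygon drawn with `<path>`. Its stroke #ff0000 means score at S487, F2026. After flipping Y the toolpath is (46.5587,87.3778) → (45.9191,77.9169) → (37.4060,73.7403) → (29.5323,79.0246) → (30.1719,88.4855) → (38.6850,92.6621) → (46.5587,87.3778), returning to the start.

Shape 4 is a cubic bezier drawn with `<path>`. Its stroke #ff0000 means score at S487, F2026. After flipping Y the toolpath is (123.7301,47.1318) → (123.2142,43.8759) → (129.8659,41.2709) → (139.9286,39.2784) → (149.6456,37.8605) → (155.2603,36.9789) → (153.0161,36.5954).

Shape 5 is a quadratic bezier drawn with `<path>`. Its stroke #ff0000 means score at S487, F2026. After flipping Y the toolpath is (174.9830,35.7807) → (153.6252,30.6205) → (130.1103,27.9454) → (104.4384,27.7554) → (76.6095,30.0505) → (46.6236,34.8308) → (14.4807,42.0962).

Shape 6 is a open polyline drawn with `<polyline>`. Its stroke #ff0000 means score at S487, F2026. After flipping Y the toolpath is (162.1590,139.0629) → (43.2688,179.3273) → (41.8880,173.5586) → (82.6285,14.0813) → (88.3400,16.4027).

Shape 7 is a rectangle drawn with `<polygon>`. Its stroke #ff0000 means score at S487, F2026. After flipping Y the toolpath is (40.5054,181.2155) → (64.9685,181.2155) → (64.9685,135.6654) → (40.5054,135.6654) → (40.5054,181.2155), returning to the start.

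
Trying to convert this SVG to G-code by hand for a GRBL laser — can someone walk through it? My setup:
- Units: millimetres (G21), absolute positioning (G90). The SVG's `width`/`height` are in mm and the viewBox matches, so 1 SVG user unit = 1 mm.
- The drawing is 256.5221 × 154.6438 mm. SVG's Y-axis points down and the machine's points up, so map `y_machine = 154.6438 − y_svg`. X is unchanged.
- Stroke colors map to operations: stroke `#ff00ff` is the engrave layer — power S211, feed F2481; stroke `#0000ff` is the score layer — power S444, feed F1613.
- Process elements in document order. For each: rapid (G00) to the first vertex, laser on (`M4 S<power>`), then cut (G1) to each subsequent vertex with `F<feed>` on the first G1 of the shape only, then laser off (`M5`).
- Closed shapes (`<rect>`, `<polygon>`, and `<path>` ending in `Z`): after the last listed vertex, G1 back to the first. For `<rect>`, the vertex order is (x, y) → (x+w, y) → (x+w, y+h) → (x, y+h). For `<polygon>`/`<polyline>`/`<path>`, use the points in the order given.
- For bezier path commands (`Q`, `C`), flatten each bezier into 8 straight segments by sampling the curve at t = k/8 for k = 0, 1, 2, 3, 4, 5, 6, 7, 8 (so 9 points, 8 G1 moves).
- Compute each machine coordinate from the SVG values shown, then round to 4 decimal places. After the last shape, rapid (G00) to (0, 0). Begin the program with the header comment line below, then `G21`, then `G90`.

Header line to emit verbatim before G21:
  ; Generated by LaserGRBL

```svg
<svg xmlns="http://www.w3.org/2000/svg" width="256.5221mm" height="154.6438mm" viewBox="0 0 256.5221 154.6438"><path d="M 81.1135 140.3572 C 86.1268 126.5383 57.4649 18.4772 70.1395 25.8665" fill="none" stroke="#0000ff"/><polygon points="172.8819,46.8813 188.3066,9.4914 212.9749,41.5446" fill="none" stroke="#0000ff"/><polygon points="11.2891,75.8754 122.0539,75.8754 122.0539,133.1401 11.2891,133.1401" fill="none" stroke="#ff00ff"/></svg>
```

Since the viewBox matches the mm dimensions, user units are millimetres directly. The only transform is the Y-flip y_m = 154.6438 − y_svg.

Shape 1 is a cubic bezier drawn with `<path>`. Its stroke #0000ff means score at S444, F1613. After flipping Y the toolpath is (81.1135,14.2866) → (81.5615,23.4767) → (79.7314,39.0447) → (76.5024,58.5333) → (72.7535,79.4850) → (69.3637,99.4426) → (67.2121,115.9488) → (67.1777,126.5461) → (70.1395,128.7773).

Shape 2 is a regular polygon drawn with `<polygon>`. Its stroke #0000ff means score at S444, F1613. After flipping Y the toolpath is (172.8819,107.7625) → (188.3066,145.1524) → (212.9749,113.0992) → (172.8819,107.7625), returning to the start.

Shape 3 is a rectangle drawn with `<polygon>`. Its stroke #ff00ff means engrave at S211, F2481. After flipping Y the toolpath is (11.2891,78.7684) → (122.0539,78.7684) → (122.0539,21.5037) → (11.2891,21.5037) → (11.2891,78.7684), returning to the start.

; Generated by LaserGRBL
G21
G90
G00 X81.1135 Y14.2866
M4 S444
G1 X81.5615 Y23.4767 F1613
G1 X79.7314 Y39.0447
G1 X76.5024 Y58.5333
G1 X72.7535 Y79.4850
G1 X69.3637 Y99.4426
G1 X67.2121 Y115.9488
G1 X67.1777 Y126.5461
G1 X70.1395 Y128.7773
M5
G00 X172.8819 Y107.7625
M4 S444
G1 X188.3066 Y145.1524 F1613
G1 X212.9749 Y113.0992
G1 X172.8819 Y107.7625
M5
G00 X11.2891 Y78.7684
M4 S211
G1 X122.0539 Y78.7684 F2481
G1 X122.0539 Y21.5037
G1 X11.2891 Y21.5037
G1 X11.2891 Y78.7684
M5
G00 X0.0000 Y0.0000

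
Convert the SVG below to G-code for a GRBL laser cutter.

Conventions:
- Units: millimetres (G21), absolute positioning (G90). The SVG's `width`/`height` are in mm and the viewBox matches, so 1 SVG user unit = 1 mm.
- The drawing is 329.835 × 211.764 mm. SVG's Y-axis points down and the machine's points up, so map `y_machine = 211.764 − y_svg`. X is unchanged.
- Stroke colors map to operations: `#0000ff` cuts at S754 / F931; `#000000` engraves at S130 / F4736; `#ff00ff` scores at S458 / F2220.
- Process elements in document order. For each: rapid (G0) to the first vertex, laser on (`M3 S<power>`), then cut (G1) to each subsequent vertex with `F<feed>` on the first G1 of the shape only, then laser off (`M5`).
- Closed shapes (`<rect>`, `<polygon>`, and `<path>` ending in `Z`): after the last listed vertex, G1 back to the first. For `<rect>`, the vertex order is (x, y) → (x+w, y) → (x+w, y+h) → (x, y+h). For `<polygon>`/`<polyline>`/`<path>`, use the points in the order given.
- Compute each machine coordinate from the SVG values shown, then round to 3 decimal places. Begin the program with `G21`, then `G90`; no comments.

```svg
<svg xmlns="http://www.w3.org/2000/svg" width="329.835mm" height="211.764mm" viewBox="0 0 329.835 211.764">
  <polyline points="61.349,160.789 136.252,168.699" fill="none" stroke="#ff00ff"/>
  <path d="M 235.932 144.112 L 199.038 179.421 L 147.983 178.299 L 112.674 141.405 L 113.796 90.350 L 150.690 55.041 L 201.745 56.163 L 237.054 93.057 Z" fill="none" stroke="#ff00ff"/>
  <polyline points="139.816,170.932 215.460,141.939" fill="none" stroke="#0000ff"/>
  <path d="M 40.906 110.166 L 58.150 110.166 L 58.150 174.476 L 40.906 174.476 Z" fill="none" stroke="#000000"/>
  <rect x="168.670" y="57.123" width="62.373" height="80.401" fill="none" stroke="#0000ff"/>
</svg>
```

G21
G90
G0 X61.349 Y50.975
M3 S458
G1 X136.252 Y43.065 F2220
M5
G0 X235.932 Y67.652
M3 S458
G1 X199.038 Y32.343 F2220
G1 X147.983 Y33.465
G1 X112.674 Y70.359
G1 X113.796 Y121.414
G1 X150.690 Y156.723
G1 X201.745 Y155.601
G1 X237.054 Y118.707
G1 X235.932 Y67.652
M5
G0 X139.816 Y40.832
M3 S754
G1 X215.460 Y69.825 F931
M5
G0 X40.906 Y101.598
M3 S130
G1 X58.150 Y101.598 F4736
G1 X58.150 Y37.288
G1 X40.906 Y37.288
G1 X40.906 Y101.598
M5
G0 X168.670 Y154.641
M3 S754
G1 X231.043 Y154.641 F931
G1 X231.043 Y74.240
G1 X168.670 Y74.240
G1 X168.670 Y154.641
M5

1 u = 1 mm; y_m = 211.764 − y.

[1] `<polyline>` line segment, #ff00ff→score S458 F2220: (61.349,50.975) → (136.252,43.065)

[2] `<path>` regular polygon, #ff00ff→score S458 F2220: (235.932,67.652) → (199.038,32.343) → (147.983,33.465) → (112.674,70.359) → (113.796,121.414) → (150.690,156.723) → (201.745,155.601) → (237.054,118.707) → (235.932,67.652) (closed)

[3] `<polyline>` line segment, #0000ff→cut S754 F931: (139.816,40.832) → (215.460,69.825)

[4] `<path>` rectangle, #000000→engrave S130 F4736: (40.906,101.598) → (58.150,101.598) → (58.150,37.288) → (40.906,37.288) → (40.906,101.598) (closed)

[5] `<rect>` rectangle, #0000ff→cut S754 F931: (168.670,154.641) → (231.043,154.641) → (231.043,74.240) → (168.670,74.240) → (168.670,154.641) (closed)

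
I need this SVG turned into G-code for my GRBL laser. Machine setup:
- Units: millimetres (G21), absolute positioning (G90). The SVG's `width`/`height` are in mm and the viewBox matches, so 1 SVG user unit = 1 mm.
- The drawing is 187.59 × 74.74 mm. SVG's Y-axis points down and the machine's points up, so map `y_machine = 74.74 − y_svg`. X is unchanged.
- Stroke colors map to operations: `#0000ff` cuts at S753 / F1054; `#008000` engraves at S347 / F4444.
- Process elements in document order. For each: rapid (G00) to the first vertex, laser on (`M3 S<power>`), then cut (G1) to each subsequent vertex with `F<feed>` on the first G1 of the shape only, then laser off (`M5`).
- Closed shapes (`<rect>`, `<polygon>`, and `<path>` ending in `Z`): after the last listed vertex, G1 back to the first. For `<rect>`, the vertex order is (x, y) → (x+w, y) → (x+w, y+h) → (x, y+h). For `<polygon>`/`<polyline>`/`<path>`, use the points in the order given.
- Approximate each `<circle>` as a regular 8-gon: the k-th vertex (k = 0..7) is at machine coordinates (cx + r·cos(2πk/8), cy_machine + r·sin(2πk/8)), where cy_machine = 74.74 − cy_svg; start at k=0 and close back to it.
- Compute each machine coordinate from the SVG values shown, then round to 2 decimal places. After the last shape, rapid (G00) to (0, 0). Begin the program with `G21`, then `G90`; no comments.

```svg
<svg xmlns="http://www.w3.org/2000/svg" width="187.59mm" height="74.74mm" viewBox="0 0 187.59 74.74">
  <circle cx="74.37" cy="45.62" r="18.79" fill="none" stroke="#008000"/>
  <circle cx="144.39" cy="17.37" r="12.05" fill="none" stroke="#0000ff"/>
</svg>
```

G21
G90
G00 X93.16 Y29.12
M3 S347
G1 X87.66 Y42.41 F4444
G1 X74.37 Y47.91
G1 X61.08 Y42.41
G1 X55.58 Y29.12
G1 X61.08 Y15.83
G1 X74.37 Y10.33
G1 X87.66 Y15.83
G1 X93.16 Y29.12
M5
G00 X156.44 Y57.37
M3 S753
G1 X152.91 Y65.89 F1054
G1 X144.39 Y69.42
G1 X135.87 Y65.89
G1 X132.34 Y57.37
G1 X135.87 Y48.85
G1 X144.39 Y45.32
G1 X152.91 Y48.85
G1 X156.44 Y57.37
M5
G00 X0.00 Y0.00

Since the viewBox matches the mm dimensions, user units are millimetres directly. The only transform is the Y-flip y_m = 74.74 − y_svg.

Shape 1 is a circle drawn with `<circle>`. Its stroke #008000 means engrave at S347, F4444. After flipping Y the toolpath is (93.16,29.12) → (87.66,42.41) → (74.37,47.91) → (61.08,42.41) → (55.58,29.12) → (61.08,15.83) → (74.37,10.33) → (87.66,15.83) → (93.16,29.12), returning to the start.

Shape 2 is a circle drawn with `<circle>`. Its stroke #0000ff means cut at S753, F1054. After flipping Y the toolpath is (156.44,57.37) → (152.91,65.89) → (144.39,69.42) → (135.87,65.89) → (132.34,57.37) → (135.87,48.85) → (144.39,45.32) → (152.91,48.85) → (156.44,57.37), returning to the start.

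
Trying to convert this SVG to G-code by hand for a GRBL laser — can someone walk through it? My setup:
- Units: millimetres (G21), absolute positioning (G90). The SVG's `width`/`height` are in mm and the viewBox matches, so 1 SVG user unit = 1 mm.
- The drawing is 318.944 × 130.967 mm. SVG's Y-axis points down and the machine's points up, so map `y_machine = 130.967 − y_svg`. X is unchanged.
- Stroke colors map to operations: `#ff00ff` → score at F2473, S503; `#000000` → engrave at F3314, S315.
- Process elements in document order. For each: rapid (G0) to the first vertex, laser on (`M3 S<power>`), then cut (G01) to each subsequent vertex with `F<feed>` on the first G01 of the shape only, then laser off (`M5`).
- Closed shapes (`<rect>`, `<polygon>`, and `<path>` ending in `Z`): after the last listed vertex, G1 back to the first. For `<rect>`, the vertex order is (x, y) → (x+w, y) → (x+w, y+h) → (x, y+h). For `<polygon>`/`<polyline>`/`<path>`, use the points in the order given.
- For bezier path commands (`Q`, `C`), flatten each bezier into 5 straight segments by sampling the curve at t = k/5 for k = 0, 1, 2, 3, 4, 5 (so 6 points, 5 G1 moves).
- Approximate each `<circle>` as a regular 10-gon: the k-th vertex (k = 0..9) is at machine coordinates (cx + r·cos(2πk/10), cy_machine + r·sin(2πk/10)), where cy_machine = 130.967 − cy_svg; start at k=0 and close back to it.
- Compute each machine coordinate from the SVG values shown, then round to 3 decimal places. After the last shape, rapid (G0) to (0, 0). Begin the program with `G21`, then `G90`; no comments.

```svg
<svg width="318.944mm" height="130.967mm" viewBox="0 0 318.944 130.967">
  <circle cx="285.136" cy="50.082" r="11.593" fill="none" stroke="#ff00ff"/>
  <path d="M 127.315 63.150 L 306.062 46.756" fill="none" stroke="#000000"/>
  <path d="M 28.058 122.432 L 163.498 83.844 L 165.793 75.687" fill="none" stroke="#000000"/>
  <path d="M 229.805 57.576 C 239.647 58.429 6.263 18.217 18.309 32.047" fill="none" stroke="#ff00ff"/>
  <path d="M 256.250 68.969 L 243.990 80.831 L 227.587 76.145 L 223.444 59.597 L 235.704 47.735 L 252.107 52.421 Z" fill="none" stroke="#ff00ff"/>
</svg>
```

G21
G90
G0 X296.729 Y80.885
M3 S503
G01 X294.515 Y87.699 F2473
G01 X288.718 Y91.911
G01 X281.554 Y91.911
G01 X275.757 Y87.699
G01 X273.543 Y80.885
G01 X275.757 Y74.071
G01 X281.554 Y69.859
G01 X288.718 Y69.859
G01 X294.515 Y74.071
G01 X296.729 Y80.885
M5
G0 X127.315 Y67.817
M3 S315
G01 X306.062 Y84.211 F3314
M5
G0 X28.058 Y8.535
M3 S315
G01 X163.498 Y47.123 F3314
G01 X165.793 Y55.280
M5
G0 X229.805 Y73.391
M3 S503
G01 X210.432 Y77.046 F2473
G01 X156.141 Y85.992
G01 X90.386 Y95.663
G01 X36.624 Y101.494
G01 X18.309 Y98.920
M5
G0 X256.250 Y61.998
M3 S503
G01 X243.990 Y50.136 F2473
G01 X227.587 Y54.822
G01 X223.444 Y71.370
G01 X235.704 Y83.232
G01 X252.107 Y78.546
G01 X256.250 Y61.998
M5
G0 X0.000 Y0.000

Since the viewBox matches the mm dimensions, user units are millimetres directly. The only transform is the Y-flip y_m = 130.967 − y_svg.

Shape 1 is a circle drawn with `<circle>`. Its stroke #ff00ff means score at S503, F2473. After flipping Y the toolpath is (296.729,80.885) → (294.515,87.699) → (288.718,91.911) → (281.554,91.911) → (275.757,87.699) → (273.543,80.885) → (275.757,74.071) → (281.554,69.859) → (288.718,69.859) → (294.515,74.071) → (296.729,80.885), returning to the start.

Shape 2 is a line segment drawn with `<path>`. Its stroke #000000 means engrave at S315, F3314. After flipping Y the toolpath is (127.315,67.817) → (306.062,84.211).

Shape 3 is a open polyline drawn with `<path>`. Its stroke #000000 means engrave at S315, F3314. After flipping Y the toolpath is (28.058,8.535) → (163.498,47.123) → (165.793,55.280).

Shape 4 is a cubic bezier drawn with `<path>`. Its stroke #ff00ff means score at S503, F2473. After flipping Y the toolpath is (229.805,73.391) → (210.432,77.046) → (156.141,85.992) → (90.386,95.663) → (36.624,101.494) → (18.309,98.920).

Shape 5 is a regular polygon drawn with `<path>`. Its stroke #ff00ff means score at S503, F2473. After flipping Y the toolpath is (256.250,61.998) → (243.990,50.136) → (227.587,54.822) → (223.444,71.370) → (235.704,83.232) → (252.107,78.546) → (256.250,61.998), returning to the start.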